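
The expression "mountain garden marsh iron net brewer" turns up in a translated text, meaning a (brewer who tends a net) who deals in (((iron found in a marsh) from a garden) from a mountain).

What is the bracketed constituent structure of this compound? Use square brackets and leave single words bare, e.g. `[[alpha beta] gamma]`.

Whole compound: head "brewer" (specifically "net brewer"), modifier "mountain garden marsh iron".
Inside "mountain garden marsh iron": head "iron" (specifically "garden marsh iron"), modifier "mountain".
Inside "garden marsh iron": head "iron" (specifically "marsh iron"), modifier "garden".
Inside "marsh iron": head "iron", modifier "marsh".
Inside "net brewer": head "brewer", modifier "net".
Assembled: [[mountain [garden [marsh iron]]] [net brewer]].

[[mountain [garden [marsh iron]]] [net brewer]]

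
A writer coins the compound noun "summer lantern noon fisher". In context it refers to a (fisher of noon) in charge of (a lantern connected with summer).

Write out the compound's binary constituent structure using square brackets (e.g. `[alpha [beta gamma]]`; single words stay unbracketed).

[[summer lantern] [noon fisher]]

Whole compound: head "fisher" (specifically "noon fisher"), modifier "summer lantern".
Inside "summer lantern": head "lantern", modifier "summer".
Inside "noon fisher": head "fisher", modifier "noon".
Assembled: [[summer lantern] [noon fisher]].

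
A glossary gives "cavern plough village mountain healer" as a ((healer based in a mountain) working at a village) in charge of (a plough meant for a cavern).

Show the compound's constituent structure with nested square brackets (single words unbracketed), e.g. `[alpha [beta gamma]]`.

The outermost head in the paraphrase is "healer" (specifically "village mountain healer"), modified by "cavern plough".
Inside "cavern plough": head "plough", modifier "cavern".
Inside "village mountain healer": head "healer" (specifically "mountain healer"), modifier "village".
Inside "mountain healer": head "healer", modifier "mountain".
Assembled: [[cavern plough] [village [mountain healer]]].

[[cavern plough] [village [mountain healer]]]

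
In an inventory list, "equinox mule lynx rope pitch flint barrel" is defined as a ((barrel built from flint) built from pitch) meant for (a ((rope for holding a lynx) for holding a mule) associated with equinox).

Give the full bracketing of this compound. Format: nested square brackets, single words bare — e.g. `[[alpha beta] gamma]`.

At the top level: head "barrel" (specifically "pitch flint barrel"); modifier "equinox mule lynx rope".
Within "equinox mule lynx rope", the head is "rope" (specifically "mule lynx rope") and the modifier is "equinox".
Within "mule lynx rope", the head is "rope" (specifically "lynx rope") and the modifier is "mule".
Within "lynx rope", the head is "rope" and the modifier is "lynx".
Within "pitch flint barrel", the head is "barrel" (specifically "flint barrel") and the modifier is "pitch".
Within "flint barrel", the head is "barrel" and the modifier is "flint".
So the structure is [[equinox [mule [lynx rope]]] [pitch [flint barrel]]].

[[equinox [mule [lynx rope]]] [pitch [flint barrel]]]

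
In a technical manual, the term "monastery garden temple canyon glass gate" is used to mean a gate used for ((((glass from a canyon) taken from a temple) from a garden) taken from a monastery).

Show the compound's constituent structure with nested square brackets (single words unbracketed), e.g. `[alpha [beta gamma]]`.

[[monastery [garden [temple [canyon glass]]]] gate]

The outermost head in the paraphrase is "gate", modified by "monastery garden temple canyon glass".
Inside "monastery garden temple canyon glass": head "glass" (specifically "garden temple canyon glass"), modifier "monastery".
Inside "garden temple canyon glass": head "glass" (specifically "temple canyon glass"), modifier "garden".
Inside "temple canyon glass": head "glass" (specifically "canyon glass"), modifier "temple".
Inside "canyon glass": head "glass", modifier "canyon".
So the structure is [[monastery [garden [temple [canyon glass]]]] gate].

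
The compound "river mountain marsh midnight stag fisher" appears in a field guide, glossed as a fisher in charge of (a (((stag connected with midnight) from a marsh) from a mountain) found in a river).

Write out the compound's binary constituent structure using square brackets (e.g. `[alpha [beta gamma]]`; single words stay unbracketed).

Whole compound: head "fisher", modifier "river mountain marsh midnight stag".
Within "river mountain marsh midnight stag", the head is "stag" (specifically "mountain marsh midnight stag") and the modifier is "river".
Within "mountain marsh midnight stag", the head is "stag" (specifically "marsh midnight stag") and the modifier is "mountain".
Within "marsh midnight stag", the head is "stag" (specifically "midnight stag") and the modifier is "marsh".
Within "midnight stag", the head is "stag" and the modifier is "midnight".
So the structure is [[river [mountain [marsh [midnight stag]]]] fisher].

[[river [mountain [marsh [midnight stag]]]] fisher]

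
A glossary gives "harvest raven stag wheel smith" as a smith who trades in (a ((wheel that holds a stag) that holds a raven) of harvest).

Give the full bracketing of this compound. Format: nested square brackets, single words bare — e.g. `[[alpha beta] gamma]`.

Overall it is a kind of smith; the modifier is "harvest raven stag wheel".
"harvest raven stag wheel" → head "wheel" (specifically "raven stag wheel"), modifier "harvest".
"raven stag wheel" → head "wheel" (specifically "stag wheel"), modifier "raven".
"stag wheel" → head "wheel", modifier "stag".
Assembled: [[harvest [raven [stag wheel]]] smith].

[[harvest [raven [stag wheel]]] smith]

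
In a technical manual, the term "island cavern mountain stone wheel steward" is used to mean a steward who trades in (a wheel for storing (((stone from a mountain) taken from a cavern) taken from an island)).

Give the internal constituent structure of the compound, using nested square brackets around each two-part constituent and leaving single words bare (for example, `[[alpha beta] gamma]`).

At the top level: head "steward"; modifier "island cavern mountain stone wheel".
"island cavern mountain stone wheel" → head "wheel", modifier "island cavern mountain stone".
"island cavern mountain stone" → head "stone" (specifically "cavern mountain stone"), modifier "island".
"cavern mountain stone" → head "stone" (specifically "mountain stone"), modifier "cavern".
"mountain stone" → head "stone", modifier "mountain".
Putting it together: [[[island [cavern [mountain stone]]] wheel] steward].

[[[island [cavern [mountain stone]]] wheel] steward]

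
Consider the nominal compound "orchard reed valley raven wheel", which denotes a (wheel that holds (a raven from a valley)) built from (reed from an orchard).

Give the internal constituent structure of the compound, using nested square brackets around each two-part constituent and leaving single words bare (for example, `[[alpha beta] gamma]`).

Overall it is a kind of wheel (specifically "valley raven wheel"); the modifier is "orchard reed".
"orchard reed" → head "reed", modifier "orchard".
"valley raven wheel" → head "wheel", modifier "valley raven".
"valley raven" → head "raven", modifier "valley".
Assembled: [[orchard reed] [[valley raven] wheel]].

[[orchard reed] [[valley raven] wheel]]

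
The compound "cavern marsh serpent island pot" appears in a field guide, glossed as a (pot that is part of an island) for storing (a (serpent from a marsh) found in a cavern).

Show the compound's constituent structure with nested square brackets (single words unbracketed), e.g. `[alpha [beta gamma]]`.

[[cavern [marsh serpent]] [island pot]]

Whole compound: head "pot" (specifically "island pot"), modifier "cavern marsh serpent".
"cavern marsh serpent" → head "serpent" (specifically "marsh serpent"), modifier "cavern".
"marsh serpent" → head "serpent", modifier "marsh".
"island pot" → head "pot", modifier "island".
So the structure is [[cavern [marsh serpent]] [island pot]].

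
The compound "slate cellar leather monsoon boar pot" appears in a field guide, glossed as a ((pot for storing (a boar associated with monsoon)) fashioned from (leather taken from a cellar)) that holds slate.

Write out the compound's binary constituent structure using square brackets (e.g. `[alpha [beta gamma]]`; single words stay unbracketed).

[slate [[cellar leather] [[monsoon boar] pot]]]

At the top level: head "pot" (specifically "cellar leather monsoon boar pot"); modifier "slate".
"cellar leather monsoon boar pot" → head "pot" (specifically "monsoon boar pot"), modifier "cellar leather".
"cellar leather" → head "leather", modifier "cellar".
"monsoon boar pot" → head "pot", modifier "monsoon boar".
"monsoon boar" → head "boar", modifier "monsoon".
Assembled: [slate [[cellar leather] [[monsoon boar] pot]]].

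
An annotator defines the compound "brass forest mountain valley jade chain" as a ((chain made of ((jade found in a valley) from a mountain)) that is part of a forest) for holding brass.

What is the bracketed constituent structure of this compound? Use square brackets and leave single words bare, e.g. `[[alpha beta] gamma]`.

At the top level: head "chain" (specifically "forest mountain valley jade chain"); modifier "brass".
Within "forest mountain valley jade chain", the head is "chain" (specifically "mountain valley jade chain") and the modifier is "forest".
Within "mountain valley jade chain", the head is "chain" and the modifier is "mountain valley jade".
Within "mountain valley jade", the head is "jade" (specifically "valley jade") and the modifier is "mountain".
Within "valley jade", the head is "jade" and the modifier is "valley".
Putting it together: [brass [forest [[mountain [valley jade]] chain]]].

[brass [forest [[mountain [valley jade]] chain]]]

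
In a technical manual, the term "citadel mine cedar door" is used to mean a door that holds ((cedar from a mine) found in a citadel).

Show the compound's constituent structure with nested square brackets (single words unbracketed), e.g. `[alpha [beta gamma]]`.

[[citadel [mine cedar]] door]

The outermost head in the paraphrase is "door", modified by "citadel mine cedar".
Within "citadel mine cedar", the head is "cedar" (specifically "mine cedar") and the modifier is "citadel".
Within "mine cedar", the head is "cedar" and the modifier is "mine".
So the structure is [[citadel [mine cedar]] door].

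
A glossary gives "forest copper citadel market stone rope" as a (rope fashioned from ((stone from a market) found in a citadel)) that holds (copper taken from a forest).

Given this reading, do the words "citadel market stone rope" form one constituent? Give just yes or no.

yes

The paraphrase groups the words so that "citadel market stone rope" is one unit: it corresponds to a single parenthesized sub-phrase.
The full structure is [[forest copper] [[citadel [market stone]] rope]], in which [citadel market stone rope] is a constituent.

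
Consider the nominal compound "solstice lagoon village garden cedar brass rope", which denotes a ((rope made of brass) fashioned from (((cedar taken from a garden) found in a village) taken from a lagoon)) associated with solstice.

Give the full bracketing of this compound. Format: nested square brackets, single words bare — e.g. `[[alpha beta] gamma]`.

Whole compound: head "rope" (specifically "lagoon village garden cedar brass rope"), modifier "solstice".
Inside "lagoon village garden cedar brass rope": head "rope" (specifically "brass rope"), modifier "lagoon village garden cedar".
Inside "lagoon village garden cedar": head "cedar" (specifically "village garden cedar"), modifier "lagoon".
Inside "village garden cedar": head "cedar" (specifically "garden cedar"), modifier "village".
Inside "garden cedar": head "cedar", modifier "garden".
Inside "brass rope": head "rope", modifier "brass".
So the structure is [solstice [[lagoon [village [garden cedar]]] [brass rope]]].

[solstice [[lagoon [village [garden cedar]]] [brass rope]]]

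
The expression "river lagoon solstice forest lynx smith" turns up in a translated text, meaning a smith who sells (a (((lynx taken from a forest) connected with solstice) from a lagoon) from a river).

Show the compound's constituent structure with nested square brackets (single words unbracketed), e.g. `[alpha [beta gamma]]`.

[[river [lagoon [solstice [forest lynx]]]] smith]

Overall it is a kind of smith; the modifier is "river lagoon solstice forest lynx".
Inside "river lagoon solstice forest lynx": head "lynx" (specifically "lagoon solstice forest lynx"), modifier "river".
Inside "lagoon solstice forest lynx": head "lynx" (specifically "solstice forest lynx"), modifier "lagoon".
Inside "solstice forest lynx": head "lynx" (specifically "forest lynx"), modifier "solstice".
Inside "forest lynx": head "lynx", modifier "forest".
Assembled: [[river [lagoon [solstice [forest lynx]]]] smith].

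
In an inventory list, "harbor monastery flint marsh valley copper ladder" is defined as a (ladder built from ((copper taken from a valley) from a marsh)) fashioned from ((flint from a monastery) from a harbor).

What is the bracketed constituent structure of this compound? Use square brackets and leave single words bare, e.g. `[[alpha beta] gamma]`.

[[harbor [monastery flint]] [[marsh [valley copper]] ladder]]

At the top level: head "ladder" (specifically "marsh valley copper ladder"); modifier "harbor monastery flint".
"harbor monastery flint" → head "flint" (specifically "monastery flint"), modifier "harbor".
"monastery flint" → head "flint", modifier "monastery".
"marsh valley copper ladder" → head "ladder", modifier "marsh valley copper".
"marsh valley copper" → head "copper" (specifically "valley copper"), modifier "marsh".
"valley copper" → head "copper", modifier "valley".
Putting it together: [[harbor [monastery flint]] [[marsh [valley copper]] ladder]].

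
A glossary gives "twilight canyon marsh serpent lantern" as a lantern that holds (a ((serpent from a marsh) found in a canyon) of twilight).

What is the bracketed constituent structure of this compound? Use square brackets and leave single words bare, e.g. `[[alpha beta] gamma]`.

The outermost head in the paraphrase is "lantern", modified by "twilight canyon marsh serpent".
"twilight canyon marsh serpent" → head "serpent" (specifically "canyon marsh serpent"), modifier "twilight".
"canyon marsh serpent" → head "serpent" (specifically "marsh serpent"), modifier "canyon".
"marsh serpent" → head "serpent", modifier "marsh".
So the structure is [[twilight [canyon [marsh serpent]]] lantern].

[[twilight [canyon [marsh serpent]]] lantern]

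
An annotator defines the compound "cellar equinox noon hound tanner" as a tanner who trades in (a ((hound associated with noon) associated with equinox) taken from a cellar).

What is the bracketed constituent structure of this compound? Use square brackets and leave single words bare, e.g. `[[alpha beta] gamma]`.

[[cellar [equinox [noon hound]]] tanner]

At the top level: head "tanner"; modifier "cellar equinox noon hound".
Inside "cellar equinox noon hound": head "hound" (specifically "equinox noon hound"), modifier "cellar".
Inside "equinox noon hound": head "hound" (specifically "noon hound"), modifier "equinox".
Inside "noon hound": head "hound", modifier "noon".
Putting it together: [[cellar [equinox [noon hound]]] tanner].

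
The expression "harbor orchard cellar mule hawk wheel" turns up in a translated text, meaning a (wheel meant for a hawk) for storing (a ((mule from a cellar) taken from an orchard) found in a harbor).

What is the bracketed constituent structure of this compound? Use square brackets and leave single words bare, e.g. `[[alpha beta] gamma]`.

The outermost head in the paraphrase is "wheel" (specifically "hawk wheel"), modified by "harbor orchard cellar mule".
"harbor orchard cellar mule" → head "mule" (specifically "orchard cellar mule"), modifier "harbor".
"orchard cellar mule" → head "mule" (specifically "cellar mule"), modifier "orchard".
"cellar mule" → head "mule", modifier "cellar".
"hawk wheel" → head "wheel", modifier "hawk".
So the structure is [[harbor [orchard [cellar mule]]] [hawk wheel]].

[[harbor [orchard [cellar mule]]] [hawk wheel]]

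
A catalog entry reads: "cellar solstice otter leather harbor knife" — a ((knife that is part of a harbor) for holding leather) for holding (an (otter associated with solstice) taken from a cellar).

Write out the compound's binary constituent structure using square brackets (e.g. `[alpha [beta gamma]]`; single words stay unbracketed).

At the top level: head "knife" (specifically "leather harbor knife"); modifier "cellar solstice otter".
Within "cellar solstice otter", the head is "otter" (specifically "solstice otter") and the modifier is "cellar".
Within "solstice otter", the head is "otter" and the modifier is "solstice".
Within "leather harbor knife", the head is "knife" (specifically "harbor knife") and the modifier is "leather".
Within "harbor knife", the head is "knife" and the modifier is "harbor".
Putting it together: [[cellar [solstice otter]] [leather [harbor knife]]].

[[cellar [solstice otter]] [leather [harbor knife]]]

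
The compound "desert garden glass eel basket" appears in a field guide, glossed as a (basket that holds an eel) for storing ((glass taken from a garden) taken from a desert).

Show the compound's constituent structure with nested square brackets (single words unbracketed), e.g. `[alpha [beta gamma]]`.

At the top level: head "basket" (specifically "eel basket"); modifier "desert garden glass".
"desert garden glass" → head "glass" (specifically "garden glass"), modifier "desert".
"garden glass" → head "glass", modifier "garden".
"eel basket" → head "basket", modifier "eel".
Assembled: [[desert [garden glass]] [eel basket]].

[[desert [garden glass]] [eel basket]]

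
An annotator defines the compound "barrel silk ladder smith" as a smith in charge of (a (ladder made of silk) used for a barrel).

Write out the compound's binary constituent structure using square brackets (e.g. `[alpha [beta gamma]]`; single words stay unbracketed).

Whole compound: head "smith", modifier "barrel silk ladder".
Inside "barrel silk ladder": head "ladder" (specifically "silk ladder"), modifier "barrel".
Inside "silk ladder": head "ladder", modifier "silk".
Assembled: [[barrel [silk ladder]] smith].

[[barrel [silk ladder]] smith]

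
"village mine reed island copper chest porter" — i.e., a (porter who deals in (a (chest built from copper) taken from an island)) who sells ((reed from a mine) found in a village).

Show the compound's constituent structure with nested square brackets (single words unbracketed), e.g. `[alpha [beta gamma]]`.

Overall it is a kind of porter (specifically "island copper chest porter"); the modifier is "village mine reed".
"village mine reed" → head "reed" (specifically "mine reed"), modifier "village".
"mine reed" → head "reed", modifier "mine".
"island copper chest porter" → head "porter", modifier "island copper chest".
"island copper chest" → head "chest" (specifically "copper chest"), modifier "island".
"copper chest" → head "chest", modifier "copper".
Putting it together: [[village [mine reed]] [[island [copper chest]] porter]].

[[village [mine reed]] [[island [copper chest]] porter]]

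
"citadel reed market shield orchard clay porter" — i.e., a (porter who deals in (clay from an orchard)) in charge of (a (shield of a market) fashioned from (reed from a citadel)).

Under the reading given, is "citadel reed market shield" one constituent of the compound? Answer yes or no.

yes

The paraphrase groups the words so that "citadel reed market shield" is one unit: it corresponds to a single parenthesized sub-phrase.
The full structure is [[[citadel reed] [market shield]] [[orchard clay] porter]], in which [citadel reed market shield] is a constituent.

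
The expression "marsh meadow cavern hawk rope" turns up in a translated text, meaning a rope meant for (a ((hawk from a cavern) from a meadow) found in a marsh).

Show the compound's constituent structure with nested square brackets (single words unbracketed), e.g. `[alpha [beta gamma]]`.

The outermost head in the paraphrase is "rope", modified by "marsh meadow cavern hawk".
"marsh meadow cavern hawk" → head "hawk" (specifically "meadow cavern hawk"), modifier "marsh".
"meadow cavern hawk" → head "hawk" (specifically "cavern hawk"), modifier "meadow".
"cavern hawk" → head "hawk", modifier "cavern".
So the structure is [[marsh [meadow [cavern hawk]]] rope].

[[marsh [meadow [cavern hawk]]] rope]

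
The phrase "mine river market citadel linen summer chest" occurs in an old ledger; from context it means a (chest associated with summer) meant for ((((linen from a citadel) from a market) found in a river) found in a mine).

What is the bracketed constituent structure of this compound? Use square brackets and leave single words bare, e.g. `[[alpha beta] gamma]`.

Whole compound: head "chest" (specifically "summer chest"), modifier "mine river market citadel linen".
"mine river market citadel linen" → head "linen" (specifically "river market citadel linen"), modifier "mine".
"river market citadel linen" → head "linen" (specifically "market citadel linen"), modifier "river".
"market citadel linen" → head "linen" (specifically "citadel linen"), modifier "market".
"citadel linen" → head "linen", modifier "citadel".
"summer chest" → head "chest", modifier "summer".
Assembled: [[mine [river [market [citadel linen]]]] [summer chest]].

[[mine [river [market [citadel linen]]]] [summer chest]]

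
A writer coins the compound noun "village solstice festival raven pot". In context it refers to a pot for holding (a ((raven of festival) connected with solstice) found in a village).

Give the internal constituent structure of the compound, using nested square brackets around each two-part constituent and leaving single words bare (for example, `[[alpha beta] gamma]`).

At the top level: head "pot"; modifier "village solstice festival raven".
Within "village solstice festival raven", the head is "raven" (specifically "solstice festival raven") and the modifier is "village".
Within "solstice festival raven", the head is "raven" (specifically "festival raven") and the modifier is "solstice".
Within "festival raven", the head is "raven" and the modifier is "festival".
So the structure is [[village [solstice [festival raven]]] pot].

[[village [solstice [festival raven]]] pot]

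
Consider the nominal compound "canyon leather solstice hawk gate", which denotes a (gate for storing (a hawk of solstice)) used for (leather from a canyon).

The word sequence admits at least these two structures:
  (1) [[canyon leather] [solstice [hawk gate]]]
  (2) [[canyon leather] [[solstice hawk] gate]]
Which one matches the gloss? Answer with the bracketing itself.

The paraphrase's head is the "gate" part ("solstice hawk gate"); its modifier is "canyon leather".
That top-level split, carried through the inner groups, gives [[canyon leather] [[solstice hawk] gate]].

[[canyon leather] [[solstice hawk] gate]]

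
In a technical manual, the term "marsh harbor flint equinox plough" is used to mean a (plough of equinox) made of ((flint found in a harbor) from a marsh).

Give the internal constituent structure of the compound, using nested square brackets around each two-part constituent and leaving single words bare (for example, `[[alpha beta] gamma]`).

Overall it is a kind of plough (specifically "equinox plough"); the modifier is "marsh harbor flint".
"marsh harbor flint" → head "flint" (specifically "harbor flint"), modifier "marsh".
"harbor flint" → head "flint", modifier "harbor".
"equinox plough" → head "plough", modifier "equinox".
Assembled: [[marsh [harbor flint]] [equinox plough]].

[[marsh [harbor flint]] [equinox plough]]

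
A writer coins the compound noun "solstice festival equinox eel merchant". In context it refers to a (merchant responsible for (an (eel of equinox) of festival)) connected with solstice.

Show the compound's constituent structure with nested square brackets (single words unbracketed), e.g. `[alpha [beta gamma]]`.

[solstice [[festival [equinox eel]] merchant]]

Overall it is a kind of merchant (specifically "festival equinox eel merchant"); the modifier is "solstice".
Within "festival equinox eel merchant", the head is "merchant" and the modifier is "festival equinox eel".
Within "festival equinox eel", the head is "eel" (specifically "equinox eel") and the modifier is "festival".
Within "equinox eel", the head is "eel" and the modifier is "equinox".
So the structure is [solstice [[festival [equinox eel]] merchant]].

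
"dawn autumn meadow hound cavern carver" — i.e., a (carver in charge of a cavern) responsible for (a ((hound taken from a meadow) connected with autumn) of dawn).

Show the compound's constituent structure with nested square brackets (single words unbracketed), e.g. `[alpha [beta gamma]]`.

[[dawn [autumn [meadow hound]]] [cavern carver]]

Whole compound: head "carver" (specifically "cavern carver"), modifier "dawn autumn meadow hound".
Inside "dawn autumn meadow hound": head "hound" (specifically "autumn meadow hound"), modifier "dawn".
Inside "autumn meadow hound": head "hound" (specifically "meadow hound"), modifier "autumn".
Inside "meadow hound": head "hound", modifier "meadow".
Inside "cavern carver": head "carver", modifier "cavern".
Putting it together: [[dawn [autumn [meadow hound]]] [cavern carver]].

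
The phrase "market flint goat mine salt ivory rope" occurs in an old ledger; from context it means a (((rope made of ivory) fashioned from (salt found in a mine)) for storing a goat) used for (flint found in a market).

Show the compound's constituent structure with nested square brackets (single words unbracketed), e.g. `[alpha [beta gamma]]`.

Overall it is a kind of rope (specifically "goat mine salt ivory rope"); the modifier is "market flint".
"market flint" → head "flint", modifier "market".
"goat mine salt ivory rope" → head "rope" (specifically "mine salt ivory rope"), modifier "goat".
"mine salt ivory rope" → head "rope" (specifically "ivory rope"), modifier "mine salt".
"mine salt" → head "salt", modifier "mine".
"ivory rope" → head "rope", modifier "ivory".
Putting it together: [[market flint] [goat [[mine salt] [ivory rope]]]].

[[market flint] [goat [[mine salt] [ivory rope]]]]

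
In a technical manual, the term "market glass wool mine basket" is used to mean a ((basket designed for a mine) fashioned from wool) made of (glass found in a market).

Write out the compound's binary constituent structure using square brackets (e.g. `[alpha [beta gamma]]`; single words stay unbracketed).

[[market glass] [wool [mine basket]]]

At the top level: head "basket" (specifically "wool mine basket"); modifier "market glass".
Inside "market glass": head "glass", modifier "market".
Inside "wool mine basket": head "basket" (specifically "mine basket"), modifier "wool".
Inside "mine basket": head "basket", modifier "mine".
So the structure is [[market glass] [wool [mine basket]]].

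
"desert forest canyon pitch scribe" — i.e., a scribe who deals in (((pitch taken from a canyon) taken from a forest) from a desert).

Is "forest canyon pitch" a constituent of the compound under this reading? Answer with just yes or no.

yes

The paraphrase groups the words so that "forest canyon pitch" is one unit: it corresponds to a single parenthesized sub-phrase.
The full structure is [[desert [forest [canyon pitch]]] scribe], in which [forest canyon pitch] is a constituent.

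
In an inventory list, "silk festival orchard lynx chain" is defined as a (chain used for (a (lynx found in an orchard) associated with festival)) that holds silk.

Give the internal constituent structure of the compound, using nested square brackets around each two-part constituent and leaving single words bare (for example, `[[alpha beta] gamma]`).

At the top level: head "chain" (specifically "festival orchard lynx chain"); modifier "silk".
Inside "festival orchard lynx chain": head "chain", modifier "festival orchard lynx".
Inside "festival orchard lynx": head "lynx" (specifically "orchard lynx"), modifier "festival".
Inside "orchard lynx": head "lynx", modifier "orchard".
Assembled: [silk [[festival [orchard lynx]] chain]].

[silk [[festival [orchard lynx]] chain]]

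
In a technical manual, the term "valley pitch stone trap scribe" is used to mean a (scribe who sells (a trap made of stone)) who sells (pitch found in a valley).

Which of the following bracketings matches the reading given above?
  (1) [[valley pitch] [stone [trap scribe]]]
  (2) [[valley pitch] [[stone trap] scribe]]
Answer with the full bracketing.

[[valley pitch] [[stone trap] scribe]]

The paraphrase's head is the "scribe" part ("stone trap scribe"); its modifier is "valley pitch".
That top-level split, carried through the inner groups, gives [[valley pitch] [[stone trap] scribe]].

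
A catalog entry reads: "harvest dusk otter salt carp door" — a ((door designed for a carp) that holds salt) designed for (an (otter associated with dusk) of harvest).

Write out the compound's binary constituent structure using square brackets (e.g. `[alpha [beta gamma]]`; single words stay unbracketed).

[[harvest [dusk otter]] [salt [carp door]]]

The outermost head in the paraphrase is "door" (specifically "salt carp door"), modified by "harvest dusk otter".
"harvest dusk otter" → head "otter" (specifically "dusk otter"), modifier "harvest".
"dusk otter" → head "otter", modifier "dusk".
"salt carp door" → head "door" (specifically "carp door"), modifier "salt".
"carp door" → head "door", modifier "carp".
Assembled: [[harvest [dusk otter]] [salt [carp door]]].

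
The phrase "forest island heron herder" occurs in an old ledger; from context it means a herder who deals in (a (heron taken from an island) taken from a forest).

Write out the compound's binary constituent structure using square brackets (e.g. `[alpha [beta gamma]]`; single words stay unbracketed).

[[forest [island heron]] herder]

Whole compound: head "herder", modifier "forest island heron".
Within "forest island heron", the head is "heron" (specifically "island heron") and the modifier is "forest".
Within "island heron", the head is "heron" and the modifier is "island".
Putting it together: [[forest [island heron]] herder].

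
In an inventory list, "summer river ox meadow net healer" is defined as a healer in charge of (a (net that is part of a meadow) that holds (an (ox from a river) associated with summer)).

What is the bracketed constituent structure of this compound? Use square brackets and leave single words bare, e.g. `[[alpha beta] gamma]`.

[[[summer [river ox]] [meadow net]] healer]

The outermost head in the paraphrase is "healer", modified by "summer river ox meadow net".
Inside "summer river ox meadow net": head "net" (specifically "meadow net"), modifier "summer river ox".
Inside "summer river ox": head "ox" (specifically "river ox"), modifier "summer".
Inside "river ox": head "ox", modifier "river".
Inside "meadow net": head "net", modifier "meadow".
So the structure is [[[summer [river ox]] [meadow net]] healer].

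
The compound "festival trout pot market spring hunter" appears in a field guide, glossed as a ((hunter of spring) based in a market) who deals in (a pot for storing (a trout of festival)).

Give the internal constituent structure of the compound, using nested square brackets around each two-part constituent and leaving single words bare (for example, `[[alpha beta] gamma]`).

[[[festival trout] pot] [market [spring hunter]]]

Overall it is a kind of hunter (specifically "market spring hunter"); the modifier is "festival trout pot".
Within "festival trout pot", the head is "pot" and the modifier is "festival trout".
Within "festival trout", the head is "trout" and the modifier is "festival".
Within "market spring hunter", the head is "hunter" (specifically "spring hunter") and the modifier is "market".
Within "spring hunter", the head is "hunter" and the modifier is "spring".
Assembled: [[[festival trout] pot] [market [spring hunter]]].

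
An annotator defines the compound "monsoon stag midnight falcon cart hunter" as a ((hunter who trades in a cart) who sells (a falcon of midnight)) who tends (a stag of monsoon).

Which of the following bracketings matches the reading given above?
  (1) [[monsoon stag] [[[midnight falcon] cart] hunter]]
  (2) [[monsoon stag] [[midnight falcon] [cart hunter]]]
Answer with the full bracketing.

[[monsoon stag] [[midnight falcon] [cart hunter]]]

The paraphrase's head is the "hunter" part ("midnight falcon cart hunter"); its modifier is "monsoon stag".
That top-level split, carried through the inner groups, gives [[monsoon stag] [[midnight falcon] [cart hunter]]].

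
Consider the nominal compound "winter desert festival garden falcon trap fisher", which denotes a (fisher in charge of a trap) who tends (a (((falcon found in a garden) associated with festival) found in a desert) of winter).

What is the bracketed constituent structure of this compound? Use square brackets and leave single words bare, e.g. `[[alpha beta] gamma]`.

[[winter [desert [festival [garden falcon]]]] [trap fisher]]

The outermost head in the paraphrase is "fisher" (specifically "trap fisher"), modified by "winter desert festival garden falcon".
Inside "winter desert festival garden falcon": head "falcon" (specifically "desert festival garden falcon"), modifier "winter".
Inside "desert festival garden falcon": head "falcon" (specifically "festival garden falcon"), modifier "desert".
Inside "festival garden falcon": head "falcon" (specifically "garden falcon"), modifier "festival".
Inside "garden falcon": head "falcon", modifier "garden".
Inside "trap fisher": head "fisher", modifier "trap".
Assembled: [[winter [desert [festival [garden falcon]]]] [trap fisher]].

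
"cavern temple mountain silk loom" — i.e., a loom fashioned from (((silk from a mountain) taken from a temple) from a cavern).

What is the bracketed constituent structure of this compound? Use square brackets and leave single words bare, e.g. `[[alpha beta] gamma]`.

Overall it is a kind of loom; the modifier is "cavern temple mountain silk".
Within "cavern temple mountain silk", the head is "silk" (specifically "temple mountain silk") and the modifier is "cavern".
Within "temple mountain silk", the head is "silk" (specifically "mountain silk") and the modifier is "temple".
Within "mountain silk", the head is "silk" and the modifier is "mountain".
Assembled: [[cavern [temple [mountain silk]]] loom].

[[cavern [temple [mountain silk]]] loom]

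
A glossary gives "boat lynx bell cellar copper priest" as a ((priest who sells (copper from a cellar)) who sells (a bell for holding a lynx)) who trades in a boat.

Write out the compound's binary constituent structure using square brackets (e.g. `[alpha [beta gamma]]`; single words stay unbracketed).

[boat [[lynx bell] [[cellar copper] priest]]]

Whole compound: head "priest" (specifically "lynx bell cellar copper priest"), modifier "boat".
Inside "lynx bell cellar copper priest": head "priest" (specifically "cellar copper priest"), modifier "lynx bell".
Inside "lynx bell": head "bell", modifier "lynx".
Inside "cellar copper priest": head "priest", modifier "cellar copper".
Inside "cellar copper": head "copper", modifier "cellar".
So the structure is [boat [[lynx bell] [[cellar copper] priest]]].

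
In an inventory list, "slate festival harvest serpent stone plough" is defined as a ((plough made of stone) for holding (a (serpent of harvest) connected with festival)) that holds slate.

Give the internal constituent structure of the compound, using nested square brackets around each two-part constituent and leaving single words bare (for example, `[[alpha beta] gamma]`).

Whole compound: head "plough" (specifically "festival harvest serpent stone plough"), modifier "slate".
Within "festival harvest serpent stone plough", the head is "plough" (specifically "stone plough") and the modifier is "festival harvest serpent".
Within "festival harvest serpent", the head is "serpent" (specifically "harvest serpent") and the modifier is "festival".
Within "harvest serpent", the head is "serpent" and the modifier is "harvest".
Within "stone plough", the head is "plough" and the modifier is "stone".
Putting it together: [slate [[festival [harvest serpent]] [stone plough]]].

[slate [[festival [harvest serpent]] [stone plough]]]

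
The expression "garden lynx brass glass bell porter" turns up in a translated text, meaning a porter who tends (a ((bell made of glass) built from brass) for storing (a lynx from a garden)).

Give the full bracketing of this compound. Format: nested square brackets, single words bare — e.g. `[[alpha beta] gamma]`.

Overall it is a kind of porter; the modifier is "garden lynx brass glass bell".
"garden lynx brass glass bell" → head "bell" (specifically "brass glass bell"), modifier "garden lynx".
"garden lynx" → head "lynx", modifier "garden".
"brass glass bell" → head "bell" (specifically "glass bell"), modifier "brass".
"glass bell" → head "bell", modifier "glass".
Assembled: [[[garden lynx] [brass [glass bell]]] porter].

[[[garden lynx] [brass [glass bell]]] porter]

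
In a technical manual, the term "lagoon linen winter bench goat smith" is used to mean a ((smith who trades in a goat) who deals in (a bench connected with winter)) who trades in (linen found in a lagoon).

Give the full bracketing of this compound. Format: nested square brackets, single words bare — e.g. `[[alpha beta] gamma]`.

At the top level: head "smith" (specifically "winter bench goat smith"); modifier "lagoon linen".
"lagoon linen" → head "linen", modifier "lagoon".
"winter bench goat smith" → head "smith" (specifically "goat smith"), modifier "winter bench".
"winter bench" → head "bench", modifier "winter".
"goat smith" → head "smith", modifier "goat".
So the structure is [[lagoon linen] [[winter bench] [goat smith]]].

[[lagoon linen] [[winter bench] [goat smith]]]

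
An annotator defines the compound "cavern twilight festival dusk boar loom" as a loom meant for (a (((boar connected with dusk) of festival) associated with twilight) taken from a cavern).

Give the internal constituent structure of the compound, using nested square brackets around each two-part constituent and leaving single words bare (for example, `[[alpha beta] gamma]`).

[[cavern [twilight [festival [dusk boar]]]] loom]

At the top level: head "loom"; modifier "cavern twilight festival dusk boar".
"cavern twilight festival dusk boar" → head "boar" (specifically "twilight festival dusk boar"), modifier "cavern".
"twilight festival dusk boar" → head "boar" (specifically "festival dusk boar"), modifier "twilight".
"festival dusk boar" → head "boar" (specifically "dusk boar"), modifier "festival".
"dusk boar" → head "boar", modifier "dusk".
So the structure is [[cavern [twilight [festival [dusk boar]]]] loom].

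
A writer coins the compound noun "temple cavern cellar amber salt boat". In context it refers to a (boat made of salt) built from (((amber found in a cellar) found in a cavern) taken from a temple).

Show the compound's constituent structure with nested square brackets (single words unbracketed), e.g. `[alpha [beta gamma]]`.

[[temple [cavern [cellar amber]]] [salt boat]]

Overall it is a kind of boat (specifically "salt boat"); the modifier is "temple cavern cellar amber".
Inside "temple cavern cellar amber": head "amber" (specifically "cavern cellar amber"), modifier "temple".
Inside "cavern cellar amber": head "amber" (specifically "cellar amber"), modifier "cavern".
Inside "cellar amber": head "amber", modifier "cellar".
Inside "salt boat": head "boat", modifier "salt".
So the structure is [[temple [cavern [cellar amber]]] [salt boat]].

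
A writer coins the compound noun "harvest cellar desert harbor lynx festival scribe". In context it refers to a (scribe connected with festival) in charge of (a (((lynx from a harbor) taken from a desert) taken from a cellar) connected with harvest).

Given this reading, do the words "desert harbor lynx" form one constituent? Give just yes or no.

The paraphrase groups the words so that "desert harbor lynx" is one unit: it corresponds to a single parenthesized sub-phrase.
The full structure is [[harvest [cellar [desert [harbor lynx]]]] [festival scribe]], in which [desert harbor lynx] is a constituent.

yes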